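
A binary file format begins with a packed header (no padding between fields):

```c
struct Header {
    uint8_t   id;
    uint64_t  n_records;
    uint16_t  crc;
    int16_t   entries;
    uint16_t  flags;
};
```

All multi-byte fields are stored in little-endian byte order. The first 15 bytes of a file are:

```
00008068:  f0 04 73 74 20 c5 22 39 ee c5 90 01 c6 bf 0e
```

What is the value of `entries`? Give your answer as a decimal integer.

-14847

`entries` follows `id` (1 B), `n_records` (8 B), `crc` (2 B), so it starts at offset 1 + 8 + 2 = 11 and occupies 2 bytes.
Bytes at offsets 11..12: 01 C6.
Little-endian: lowest address holds the least-significant byte.
Reassemble most-significant byte first: C6 01 → 0xC601.
Top bit is set, so as a signed 16-bit value this is 0xC601 − 2^16 = -14847.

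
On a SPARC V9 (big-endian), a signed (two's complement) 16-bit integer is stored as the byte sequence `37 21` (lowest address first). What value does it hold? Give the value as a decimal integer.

Big-endian stores the most-significant byte at the lowest address.
The bytes are already most-significant first: 0x3721.
0x3721 = 14113.

14113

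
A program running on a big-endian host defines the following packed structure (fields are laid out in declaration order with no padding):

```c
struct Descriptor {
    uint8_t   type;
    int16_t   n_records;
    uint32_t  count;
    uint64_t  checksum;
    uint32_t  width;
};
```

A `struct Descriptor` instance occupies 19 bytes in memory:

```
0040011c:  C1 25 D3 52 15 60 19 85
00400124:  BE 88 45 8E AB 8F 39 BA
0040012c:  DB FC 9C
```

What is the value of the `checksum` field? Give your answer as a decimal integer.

`checksum` follows `type` (1 B), `n_records` (2 B), `count` (4 B), so it starts at offset 1 + 2 + 4 = 7 and occupies 8 bytes.
Bytes at offsets 7..14: 85 BE 88 45 8E AB 8F 39.
In big-endian order the high byte comes first in memory.
The bytes are already most-significant first: 0x85BE88458EAB8F39.
0x85BE88458EAB8F39 = 9637290084947169081.

9637290084947169081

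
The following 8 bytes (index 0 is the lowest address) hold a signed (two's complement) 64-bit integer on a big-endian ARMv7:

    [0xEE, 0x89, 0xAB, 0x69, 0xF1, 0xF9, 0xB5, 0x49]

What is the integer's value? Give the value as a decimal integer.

Big-endian: lowest address holds the most-significant byte.
The bytes are already most-significant first: 0xEE89AB69F1F9B549.
Top bit is set, so as a signed 64-bit value this is 0xEE89AB69F1F9B549 − 2^64 = -1258286149353753271.

-1258286149353753271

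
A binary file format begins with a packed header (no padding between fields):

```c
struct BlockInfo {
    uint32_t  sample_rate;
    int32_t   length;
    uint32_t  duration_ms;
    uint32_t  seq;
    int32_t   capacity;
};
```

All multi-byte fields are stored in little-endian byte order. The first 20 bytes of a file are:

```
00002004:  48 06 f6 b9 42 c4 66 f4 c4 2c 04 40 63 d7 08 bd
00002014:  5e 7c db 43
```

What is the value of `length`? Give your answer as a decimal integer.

-194591678

`length` follows `sample_rate` (4 bytes), so it starts at byte offset 4 and occupies 4 bytes.
Bytes at offsets 4..7: 42 C4 66 F4.
Little-endian stores the least-significant byte at the lowest address.
Reassemble most-significant byte first: F4 66 C4 42 → 0xF466C442.
Top bit is set, so as a signed 32-bit value this is 0xF466C442 − 2^32 = -194591678.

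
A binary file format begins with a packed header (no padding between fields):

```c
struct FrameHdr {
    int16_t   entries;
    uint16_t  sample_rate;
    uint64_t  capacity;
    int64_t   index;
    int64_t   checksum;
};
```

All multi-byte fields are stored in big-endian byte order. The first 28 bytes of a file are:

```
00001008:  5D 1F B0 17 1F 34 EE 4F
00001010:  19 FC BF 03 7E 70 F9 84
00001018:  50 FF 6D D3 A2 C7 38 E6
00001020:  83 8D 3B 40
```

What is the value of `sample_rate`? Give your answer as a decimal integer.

`sample_rate` follows `entries` (2 bytes), so it starts at byte offset 2 and occupies 2 bytes.
Bytes at offsets 2..3: B0 17.
Big-endian: lowest address holds the most-significant byte.
The bytes are already most-significant first: 0xB017.
0xB017 = 45079.

45079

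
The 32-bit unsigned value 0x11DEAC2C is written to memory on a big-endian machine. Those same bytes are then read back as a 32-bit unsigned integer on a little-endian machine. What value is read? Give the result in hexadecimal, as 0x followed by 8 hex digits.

0x2CACDE11

Stored big-endian, the bytes at ascending addresses are 11 DE AC 2C.
Read back as little-endian, the first byte is least significant, giving 0x2CACDE11.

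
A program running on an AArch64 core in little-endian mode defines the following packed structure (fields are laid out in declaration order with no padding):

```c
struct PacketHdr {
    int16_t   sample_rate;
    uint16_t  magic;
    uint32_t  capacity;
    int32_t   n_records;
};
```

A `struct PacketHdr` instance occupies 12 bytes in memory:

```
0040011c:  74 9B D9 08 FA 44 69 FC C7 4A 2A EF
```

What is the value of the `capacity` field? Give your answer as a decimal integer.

`capacity` follows `sample_rate` (2 B), `magic` (2 B), so it starts at offset 2 + 2 = 4 and occupies 4 bytes.
Bytes at offsets 4..7: FA 44 69 FC.
In little-endian order the low byte comes first in memory.
Reassemble most-significant byte first: FC 69 44 FA → 0xFC6944FA.
0xFC6944FA = 4234757370.

4234757370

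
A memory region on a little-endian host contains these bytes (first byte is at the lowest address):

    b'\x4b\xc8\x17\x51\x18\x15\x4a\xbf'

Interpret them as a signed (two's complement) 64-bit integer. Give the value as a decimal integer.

Little-endian: lowest address holds the least-significant byte.
Reassemble most-significant byte first: BF 4A 15 18 51 17 C8 4B → 0xBF4A15185117C84B.
Top bit is set, so as a signed 64-bit value this is 0xBF4A15185117C84B − 2^64 = -4662891270004815797.

-4662891270004815797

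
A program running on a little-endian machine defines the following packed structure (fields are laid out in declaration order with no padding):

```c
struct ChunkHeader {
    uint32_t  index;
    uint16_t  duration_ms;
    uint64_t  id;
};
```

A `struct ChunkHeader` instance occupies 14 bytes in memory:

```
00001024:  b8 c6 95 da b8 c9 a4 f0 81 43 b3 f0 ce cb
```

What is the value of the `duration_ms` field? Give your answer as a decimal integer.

51640

`duration_ms` follows `index` (4 bytes), so it starts at byte offset 4 and occupies 2 bytes.
Bytes at offsets 4..5: B8 C9.
Little-endian stores the least-significant byte at the lowest address.
Reassemble most-significant byte first: C9 B8 → 0xC9B8.
0xC9B8 = 51640.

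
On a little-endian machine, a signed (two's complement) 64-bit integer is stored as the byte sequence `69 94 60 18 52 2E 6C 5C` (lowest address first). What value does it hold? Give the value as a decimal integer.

Little-endian stores the least-significant byte at the lowest address.
Reassemble most-significant byte first: 5C 6C 2E 52 18 60 94 69 → 0x5C6C2E5218609469.
0x5C6C2E5218609469 = 6659748879105299561.

6659748879105299561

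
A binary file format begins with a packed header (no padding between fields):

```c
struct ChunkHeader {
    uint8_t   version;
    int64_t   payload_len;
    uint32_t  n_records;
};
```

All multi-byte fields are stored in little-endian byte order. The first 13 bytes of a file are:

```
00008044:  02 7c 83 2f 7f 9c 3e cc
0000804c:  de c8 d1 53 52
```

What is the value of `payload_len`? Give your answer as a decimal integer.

-2392468460170935428

`payload_len` follows `version` (1 byte), so it starts at byte offset 1 and occupies 8 bytes.
Bytes at offsets 1..8: 7C 83 2F 7F 9C 3E CC DE.
In little-endian order the low byte comes first in memory.
Reassemble most-significant byte first: DE CC 3E 9C 7F 2F 83 7C → 0xDECC3E9C7F2F837C.
Top bit is set, so as a signed 64-bit value this is 0xDECC3E9C7F2F837C − 2^64 = -2392468460170935428.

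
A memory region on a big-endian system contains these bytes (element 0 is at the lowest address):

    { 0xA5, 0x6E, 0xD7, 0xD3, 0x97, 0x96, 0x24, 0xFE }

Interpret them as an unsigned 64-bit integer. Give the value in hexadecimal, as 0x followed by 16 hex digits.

0xA56ED7D3979624FE

In big-endian order the high byte comes first in memory.
The bytes are already most-significant first: 0xA56ED7D3979624FE.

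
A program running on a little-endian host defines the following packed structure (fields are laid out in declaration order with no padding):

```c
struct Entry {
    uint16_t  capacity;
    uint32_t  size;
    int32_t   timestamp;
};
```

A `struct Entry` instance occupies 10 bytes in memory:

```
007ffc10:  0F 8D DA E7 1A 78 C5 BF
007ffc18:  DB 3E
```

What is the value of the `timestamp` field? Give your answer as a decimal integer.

1054588869

`timestamp` follows `capacity` (2 B), `size` (4 B), so it starts at offset 2 + 4 = 6 and occupies 4 bytes.
Bytes at offsets 6..9: C5 BF DB 3E.
Little-endian: lowest address holds the least-significant byte.
Reassemble most-significant byte first: 3E DB BF C5 → 0x3EDBBFC5.
0x3EDBBFC5 = 1054588869.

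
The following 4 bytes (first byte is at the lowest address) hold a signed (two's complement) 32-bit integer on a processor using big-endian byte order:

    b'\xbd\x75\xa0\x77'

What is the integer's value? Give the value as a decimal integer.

-1116364681

In big-endian order the high byte comes first in memory.
The bytes are already most-significant first: 0xBD75A077.
Top bit is set, so as a signed 32-bit value this is 0xBD75A077 − 2^32 = -1116364681.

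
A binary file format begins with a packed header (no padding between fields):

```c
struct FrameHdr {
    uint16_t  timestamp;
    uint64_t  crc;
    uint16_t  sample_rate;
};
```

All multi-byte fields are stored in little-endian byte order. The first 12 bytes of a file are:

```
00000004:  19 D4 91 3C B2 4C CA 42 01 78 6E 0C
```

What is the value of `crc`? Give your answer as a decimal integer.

8647266196165639313

`crc` follows `timestamp` (2 bytes), so it starts at byte offset 2 and occupies 8 bytes.
Bytes at offsets 2..9: 91 3C B2 4C CA 42 01 78.
Little-endian: lowest address holds the least-significant byte.
Reassemble most-significant byte first: 78 01 42 CA 4C B2 3C 91 → 0x780142CA4CB23C91.
0x780142CA4CB23C91 = 8647266196165639313.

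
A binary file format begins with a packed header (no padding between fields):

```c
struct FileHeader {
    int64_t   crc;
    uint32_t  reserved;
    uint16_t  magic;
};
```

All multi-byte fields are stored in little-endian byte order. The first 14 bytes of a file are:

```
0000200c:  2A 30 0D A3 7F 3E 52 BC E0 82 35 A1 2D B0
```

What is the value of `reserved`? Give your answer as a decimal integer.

`reserved` follows `crc` (8 bytes), so it starts at byte offset 8 and occupies 4 bytes.
Bytes at offsets 8..11: E0 82 35 A1.
In little-endian order the low byte comes first in memory.
Reassemble most-significant byte first: A1 35 82 E0 → 0xA13582E0.
0xA13582E0 = 2704638688.

2704638688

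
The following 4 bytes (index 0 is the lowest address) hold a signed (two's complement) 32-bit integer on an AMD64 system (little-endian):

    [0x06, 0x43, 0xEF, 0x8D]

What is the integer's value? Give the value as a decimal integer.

-1913699578

In little-endian order the low byte comes first in memory.
Reassemble most-significant byte first: 8D EF 43 06 → 0x8DEF4306.
Top bit is set, so as a signed 32-bit value this is 0x8DEF4306 − 2^32 = -1913699578.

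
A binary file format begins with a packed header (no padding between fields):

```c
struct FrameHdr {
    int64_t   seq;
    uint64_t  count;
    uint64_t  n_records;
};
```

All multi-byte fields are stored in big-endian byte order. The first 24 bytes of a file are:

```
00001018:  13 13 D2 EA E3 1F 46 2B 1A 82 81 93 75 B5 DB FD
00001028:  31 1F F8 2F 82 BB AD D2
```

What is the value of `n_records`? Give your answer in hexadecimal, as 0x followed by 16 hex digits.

`n_records` follows `seq` (8 B), `count` (8 B), so it starts at offset 8 + 8 = 16 and occupies 8 bytes.
Bytes at offsets 16..23: 31 1F F8 2F 82 BB AD D2.
Big-endian stores the most-significant byte at the lowest address.
The bytes are already most-significant first: 0x311FF82F82BBADD2.

0x311FF82F82BBADD2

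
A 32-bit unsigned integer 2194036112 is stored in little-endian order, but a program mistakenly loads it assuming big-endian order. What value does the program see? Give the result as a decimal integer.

2194036112 in 32-bit hexadecimal is 0x82C65590.
Stored little-endian, the bytes at ascending addresses are 90 55 C6 82.
Read back as big-endian, the last byte is least significant, giving 0x9055C682.
0x9055C682 = 2421540482.

2421540482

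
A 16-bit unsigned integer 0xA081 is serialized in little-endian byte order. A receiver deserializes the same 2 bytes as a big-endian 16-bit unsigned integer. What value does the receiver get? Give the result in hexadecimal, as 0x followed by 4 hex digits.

0x81A0

Stored little-endian, the bytes at ascending addresses are 81 A0.
Read back as big-endian, the last byte is least significant, giving 0x81A0.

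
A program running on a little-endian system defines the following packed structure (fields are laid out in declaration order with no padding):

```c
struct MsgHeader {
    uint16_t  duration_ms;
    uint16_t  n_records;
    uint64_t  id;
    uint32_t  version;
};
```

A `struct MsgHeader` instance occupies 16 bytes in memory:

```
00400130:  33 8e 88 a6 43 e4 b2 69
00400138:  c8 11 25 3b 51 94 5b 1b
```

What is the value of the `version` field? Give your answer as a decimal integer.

`version` follows `duration_ms` (2 B), `n_records` (2 B), `id` (8 B), so it starts at offset 2 + 2 + 8 = 12 and occupies 4 bytes.
Bytes at offsets 12..15: 51 94 5B 1B.
In little-endian order the low byte comes first in memory.
Reassemble most-significant byte first: 1B 5B 94 51 → 0x1B5B9451.
0x1B5B9451 = 458986577.

458986577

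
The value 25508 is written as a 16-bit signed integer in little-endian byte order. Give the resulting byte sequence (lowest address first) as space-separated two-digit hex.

A4 63

25508 in hexadecimal, padded to 16 bits, is 0x63A4.
Split into bytes (most-significant first): 63 A4.
Little-endian stores the least-significant byte at the lowest address.
So at ascending addresses the bytes are A4 63.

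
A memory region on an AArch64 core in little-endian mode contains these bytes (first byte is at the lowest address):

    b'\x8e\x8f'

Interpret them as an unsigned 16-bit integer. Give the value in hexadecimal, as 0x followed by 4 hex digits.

0x8F8E

Little-endian stores the least-significant byte at the lowest address.
Reassemble most-significant byte first: 8F 8E → 0x8F8E.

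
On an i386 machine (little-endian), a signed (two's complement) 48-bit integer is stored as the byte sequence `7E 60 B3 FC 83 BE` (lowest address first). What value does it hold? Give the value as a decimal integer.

Little-endian stores the least-significant byte at the lowest address.
Reassemble most-significant byte first: BE 83 FC B3 60 7E → 0xBE83FCB3607E.
Top bit is set, so as a signed 48-bit value this is 0xBE83FCB3607E − 2^48 = -72000887103362.

-72000887103362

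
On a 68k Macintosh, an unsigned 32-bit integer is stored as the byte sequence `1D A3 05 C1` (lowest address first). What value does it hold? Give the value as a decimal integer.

497223105

In big-endian order the high byte comes first in memory.
The bytes are already most-significant first: 0x1DA305C1.
0x1DA305C1 = 497223105.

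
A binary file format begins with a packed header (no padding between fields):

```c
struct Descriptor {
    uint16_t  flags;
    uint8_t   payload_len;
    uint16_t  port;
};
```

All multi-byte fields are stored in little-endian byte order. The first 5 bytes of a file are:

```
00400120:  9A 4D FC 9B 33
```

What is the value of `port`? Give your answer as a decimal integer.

`port` follows `flags` (2 B), `payload_len` (1 B), so it starts at offset 2 + 1 = 3 and occupies 2 bytes.
Bytes at offsets 3..4: 9B 33.
Little-endian: lowest address holds the least-significant byte.
Reassemble most-significant byte first: 33 9B → 0x339B.
0x339B = 13211.

13211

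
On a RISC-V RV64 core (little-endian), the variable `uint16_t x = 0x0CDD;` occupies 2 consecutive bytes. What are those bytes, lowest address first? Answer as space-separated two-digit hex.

Split into bytes (most-significant first): 0C DD.
In little-endian order the low byte comes first in memory.
So at ascending addresses the bytes are DD 0C.

DD 0C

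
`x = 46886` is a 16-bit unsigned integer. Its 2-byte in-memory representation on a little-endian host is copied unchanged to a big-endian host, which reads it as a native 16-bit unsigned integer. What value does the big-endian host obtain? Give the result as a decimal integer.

46886 in 16-bit hexadecimal is 0xB726.
Stored little-endian, the bytes at ascending addresses are 26 B7.
Read back as big-endian, the last byte is least significant, giving 0x26B7.
0x26B7 = 9911.

9911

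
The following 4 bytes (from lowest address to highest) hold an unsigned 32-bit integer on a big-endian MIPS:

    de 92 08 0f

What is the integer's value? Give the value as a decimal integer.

Big-endian stores the most-significant byte at the lowest address.
The bytes are already most-significant first: 0xDE92080F.
0xDE92080F = 3734112271.

3734112271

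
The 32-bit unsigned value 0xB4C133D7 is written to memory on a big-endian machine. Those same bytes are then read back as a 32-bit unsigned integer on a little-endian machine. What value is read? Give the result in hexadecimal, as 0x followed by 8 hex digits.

0xD733C1B4

Stored big-endian, the bytes at ascending addresses are B4 C1 33 D7.
Read back as little-endian, the first byte is least significant, giving 0xD733C1B4.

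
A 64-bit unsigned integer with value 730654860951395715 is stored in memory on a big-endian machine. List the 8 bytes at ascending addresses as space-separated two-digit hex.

730654860951395715 in hexadecimal, padded to 64 bits, is 0x0A23CEB9906B9D83.
Split into bytes (most-significant first): 0A 23 CE B9 90 6B 9D 83.
In big-endian order the high byte comes first in memory.
So the memory order matches the most-significant-first order: 0A 23 CE B9 90 6B 9D 83.

0A 23 CE B9 90 6B 9D 83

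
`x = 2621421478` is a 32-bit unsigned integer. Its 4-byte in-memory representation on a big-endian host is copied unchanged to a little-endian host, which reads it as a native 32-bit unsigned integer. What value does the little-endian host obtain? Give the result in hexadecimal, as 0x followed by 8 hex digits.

2621421478 in 32-bit hexadecimal is 0x9C3FB7A6.
Stored big-endian, the bytes at ascending addresses are 9C 3F B7 A6.
Read back as little-endian, the first byte is least significant, giving 0xA6B73F9C.

0xA6B73F9C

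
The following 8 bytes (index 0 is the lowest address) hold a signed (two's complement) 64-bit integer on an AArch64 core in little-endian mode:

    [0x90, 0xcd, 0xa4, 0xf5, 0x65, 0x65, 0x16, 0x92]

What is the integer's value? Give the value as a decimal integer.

-7920031406097117808

In little-endian order the low byte comes first in memory.
Reassemble most-significant byte first: 92 16 65 65 F5 A4 CD 90 → 0x92166565F5A4CD90.
Top bit is set, so as a signed 64-bit value this is 0x92166565F5A4CD90 − 2^64 = -7920031406097117808.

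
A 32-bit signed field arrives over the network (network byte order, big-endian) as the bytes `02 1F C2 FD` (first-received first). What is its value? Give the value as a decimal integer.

In big-endian order the high byte comes first in memory.
The bytes are already most-significant first: 0x021FC2FD.
0x021FC2FD = 35635965.

35635965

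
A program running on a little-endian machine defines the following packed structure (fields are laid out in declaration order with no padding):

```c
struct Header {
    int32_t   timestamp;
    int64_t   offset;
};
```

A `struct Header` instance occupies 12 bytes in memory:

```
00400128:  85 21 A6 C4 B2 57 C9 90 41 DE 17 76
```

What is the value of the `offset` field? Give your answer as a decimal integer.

8509514394123196338

`offset` follows `timestamp` (4 bytes), so it starts at byte offset 4 and occupies 8 bytes.
Bytes at offsets 4..11: B2 57 C9 90 41 DE 17 76.
In little-endian order the low byte comes first in memory.
Reassemble most-significant byte first: 76 17 DE 41 90 C9 57 B2 → 0x7617DE4190C957B2.
0x7617DE4190C957B2 = 8509514394123196338.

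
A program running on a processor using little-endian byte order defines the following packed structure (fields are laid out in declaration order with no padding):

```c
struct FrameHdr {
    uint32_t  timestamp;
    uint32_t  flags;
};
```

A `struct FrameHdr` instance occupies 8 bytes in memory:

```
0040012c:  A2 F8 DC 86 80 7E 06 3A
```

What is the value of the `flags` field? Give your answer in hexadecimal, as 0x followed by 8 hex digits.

`flags` follows `timestamp` (4 bytes), so it starts at byte offset 4 and occupies 4 bytes.
Bytes at offsets 4..7: 80 7E 06 3A.
In little-endian order the low byte comes first in memory.
Reassemble most-significant byte first: 3A 06 7E 80 → 0x3A067E80.

0x3A067E80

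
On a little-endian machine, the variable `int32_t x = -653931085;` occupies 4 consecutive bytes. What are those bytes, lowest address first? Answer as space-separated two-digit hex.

B3 CD 05 D9

Two's complement of -653931085 in 32 bits: 653931085 = 0x26FA324D; invert → 0xD905CDB2; add 1 → 0xD905CDB3.
Split into bytes (most-significant first): D9 05 CD B3.
Little-endian stores the least-significant byte at the lowest address.
So at ascending addresses the bytes are B3 CD 05 D9.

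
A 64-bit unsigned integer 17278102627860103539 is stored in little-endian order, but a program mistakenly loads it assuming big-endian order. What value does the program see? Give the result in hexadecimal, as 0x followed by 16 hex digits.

17278102627860103539 in 64-bit hexadecimal is 0xEFC826CBF6584173.
Stored little-endian, the bytes at ascending addresses are 73 41 58 F6 CB 26 C8 EF.
Read back as big-endian, the last byte is least significant, giving 0x734158F6CB26C8EF.

0x734158F6CB26C8EF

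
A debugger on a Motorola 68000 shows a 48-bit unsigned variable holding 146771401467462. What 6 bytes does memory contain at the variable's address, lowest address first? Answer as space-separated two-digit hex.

146771401467462 in hexadecimal, padded to 48 bits, is 0x857CE13F6646.
Split into bytes (most-significant first): 85 7C E1 3F 66 46.
Big-endian: lowest address holds the most-significant byte.
So the memory order matches the most-significant-first order: 85 7C E1 3F 66 46.

85 7C E1 3F 66 46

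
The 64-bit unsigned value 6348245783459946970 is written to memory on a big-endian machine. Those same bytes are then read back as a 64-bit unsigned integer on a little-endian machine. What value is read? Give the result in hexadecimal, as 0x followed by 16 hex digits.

0xDA6100D6E77F1958

6348245783459946970 in 64-bit hexadecimal is 0x58197FE7D60061DA.
Stored big-endian, the bytes at ascending addresses are 58 19 7F E7 D6 00 61 DA.
Read back as little-endian, the first byte is least significant, giving 0xDA6100D6E77F1958.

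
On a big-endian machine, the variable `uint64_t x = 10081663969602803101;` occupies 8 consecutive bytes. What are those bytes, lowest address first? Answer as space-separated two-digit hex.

8B E9 43 F7 25 07 95 9D

10081663969602803101 in hexadecimal, padded to 64 bits, is 0x8BE943F72507959D.
Split into bytes (most-significant first): 8B E9 43 F7 25 07 95 9D.
In big-endian order the high byte comes first in memory.
So the memory order matches the most-significant-first order: 8B E9 43 F7 25 07 95 9D.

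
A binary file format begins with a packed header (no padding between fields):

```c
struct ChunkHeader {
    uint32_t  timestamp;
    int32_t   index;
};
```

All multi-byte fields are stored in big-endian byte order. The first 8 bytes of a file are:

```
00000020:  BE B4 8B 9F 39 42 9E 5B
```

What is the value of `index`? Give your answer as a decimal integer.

960667227

`index` follows `timestamp` (4 bytes), so it starts at byte offset 4 and occupies 4 bytes.
Bytes at offsets 4..7: 39 42 9E 5B.
Big-endian: lowest address holds the most-significant byte.
The bytes are already most-significant first: 0x39429E5B.
0x39429E5B = 960667227.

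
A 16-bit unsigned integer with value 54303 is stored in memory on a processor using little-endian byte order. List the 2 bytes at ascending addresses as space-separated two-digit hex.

1F D4

54303 in hexadecimal, padded to 16 bits, is 0xD41F.
Split into bytes (most-significant first): D4 1F.
Little-endian: lowest address holds the least-significant byte.
So at ascending addresses the bytes are 1F D4.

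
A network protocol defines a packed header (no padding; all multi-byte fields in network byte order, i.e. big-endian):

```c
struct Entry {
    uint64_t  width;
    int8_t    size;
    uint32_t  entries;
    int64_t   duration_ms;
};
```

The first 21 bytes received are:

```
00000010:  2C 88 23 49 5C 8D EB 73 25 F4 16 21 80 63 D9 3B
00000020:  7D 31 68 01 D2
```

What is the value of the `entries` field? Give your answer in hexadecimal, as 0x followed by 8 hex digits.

0xF4162180

`entries` follows `width` (8 B), `size` (1 B), so it starts at offset 8 + 1 = 9 and occupies 4 bytes.
Bytes at offsets 9..12: F4 16 21 80.
Big-endian stores the most-significant byte at the lowest address.
The bytes are already most-significant first: 0xF4162180.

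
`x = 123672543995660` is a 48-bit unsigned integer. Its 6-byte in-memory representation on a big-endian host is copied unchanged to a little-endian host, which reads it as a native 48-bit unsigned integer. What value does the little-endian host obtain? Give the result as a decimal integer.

13911629920880

123672543995660 in 48-bit hexadecimal is 0x707AC20DA70C.
Stored big-endian, the bytes at ascending addresses are 70 7A C2 0D A7 0C.
Read back as little-endian, the first byte is least significant, giving 0x0CA70DC27A70.
0x0CA70DC27A70 = 13911629920880.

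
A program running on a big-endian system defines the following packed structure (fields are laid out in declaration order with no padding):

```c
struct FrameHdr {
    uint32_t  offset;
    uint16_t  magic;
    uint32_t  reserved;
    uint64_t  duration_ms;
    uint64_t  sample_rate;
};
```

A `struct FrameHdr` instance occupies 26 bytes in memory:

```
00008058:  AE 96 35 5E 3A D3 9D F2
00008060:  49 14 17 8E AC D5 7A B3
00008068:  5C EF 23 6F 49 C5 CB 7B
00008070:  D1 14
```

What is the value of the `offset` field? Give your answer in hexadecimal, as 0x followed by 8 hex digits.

0xAE96355E

`offset` is the first field, at byte offset 0, occupying 4 bytes.
Bytes at offsets 0..3: AE 96 35 5E.
Big-endian stores the most-significant byte at the lowest address.
The bytes are already most-significant first: 0xAE96355E.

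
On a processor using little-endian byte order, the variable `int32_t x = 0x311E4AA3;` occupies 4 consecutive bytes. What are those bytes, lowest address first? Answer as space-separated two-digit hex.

Split into bytes (most-significant first): 31 1E 4A A3.
Little-endian: lowest address holds the least-significant byte.
So at ascending addresses the bytes are A3 4A 1E 31.

A3 4A 1E 31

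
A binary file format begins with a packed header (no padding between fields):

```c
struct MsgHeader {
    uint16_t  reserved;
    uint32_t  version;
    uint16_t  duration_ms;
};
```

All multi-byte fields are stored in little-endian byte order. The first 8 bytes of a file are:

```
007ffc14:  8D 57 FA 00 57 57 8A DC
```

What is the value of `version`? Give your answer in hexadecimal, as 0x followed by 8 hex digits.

`version` follows `reserved` (2 bytes), so it starts at byte offset 2 and occupies 4 bytes.
Bytes at offsets 2..5: FA 00 57 57.
In little-endian order the low byte comes first in memory.
Reassemble most-significant byte first: 57 57 00 FA → 0x575700FA.

0x575700FA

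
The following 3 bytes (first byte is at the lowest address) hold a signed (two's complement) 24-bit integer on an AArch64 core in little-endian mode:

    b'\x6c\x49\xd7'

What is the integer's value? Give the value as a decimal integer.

-2668180

Little-endian stores the least-significant byte at the lowest address.
Reassemble most-significant byte first: D7 49 6C → 0xD7496C.
Top bit is set, so as a signed 24-bit value this is 0xD7496C − 2^24 = -2668180.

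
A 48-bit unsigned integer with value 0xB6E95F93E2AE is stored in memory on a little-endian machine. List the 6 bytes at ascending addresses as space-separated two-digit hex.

Split into bytes (most-significant first): B6 E9 5F 93 E2 AE.
In little-endian order the low byte comes first in memory.
So at ascending addresses the bytes are AE E2 93 5F E9 B6.

AE E2 93 5F E9 B6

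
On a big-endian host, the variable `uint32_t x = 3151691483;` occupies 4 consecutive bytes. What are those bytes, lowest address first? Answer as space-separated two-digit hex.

BB DA FE DB

3151691483 in hexadecimal, padded to 32 bits, is 0xBBDAFEDB.
Split into bytes (most-significant first): BB DA FE DB.
Big-endian stores the most-significant byte at the lowest address.
So the memory order matches the most-significant-first order: BB DA FE DB.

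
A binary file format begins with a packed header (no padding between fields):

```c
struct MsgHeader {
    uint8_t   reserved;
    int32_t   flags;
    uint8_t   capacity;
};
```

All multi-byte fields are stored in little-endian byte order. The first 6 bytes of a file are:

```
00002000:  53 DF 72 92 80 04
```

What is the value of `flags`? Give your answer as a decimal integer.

`flags` follows `reserved` (1 byte), so it starts at byte offset 1 and occupies 4 bytes.
Bytes at offsets 1..4: DF 72 92 80.
In little-endian order the low byte comes first in memory.
Reassemble most-significant byte first: 80 92 72 DF → 0x809272DF.
Top bit is set, so as a signed 32-bit value this is 0x809272DF − 2^32 = -2137885985.

-2137885985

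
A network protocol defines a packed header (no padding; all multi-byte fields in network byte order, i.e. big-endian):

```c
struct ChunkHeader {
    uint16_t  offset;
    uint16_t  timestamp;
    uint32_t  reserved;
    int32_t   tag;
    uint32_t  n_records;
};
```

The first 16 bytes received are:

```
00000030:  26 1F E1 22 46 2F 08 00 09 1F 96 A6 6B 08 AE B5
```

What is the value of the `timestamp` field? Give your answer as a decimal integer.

57634

`timestamp` follows `offset` (2 bytes), so it starts at byte offset 2 and occupies 2 bytes.
Bytes at offsets 2..3: E1 22.
Big-endian: lowest address holds the most-significant byte.
The bytes are already most-significant first: 0xE122.
0xE122 = 57634.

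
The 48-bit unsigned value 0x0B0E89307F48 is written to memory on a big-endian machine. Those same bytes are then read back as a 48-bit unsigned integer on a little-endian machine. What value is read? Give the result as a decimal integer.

79711112334859

Stored big-endian, the bytes at ascending addresses are 0B 0E 89 30 7F 48.
Read back as little-endian, the first byte is least significant, giving 0x487F30890E0B.
0x487F30890E0B = 79711112334859.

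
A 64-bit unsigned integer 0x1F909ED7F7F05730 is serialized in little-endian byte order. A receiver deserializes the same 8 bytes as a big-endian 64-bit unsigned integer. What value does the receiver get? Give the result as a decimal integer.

Stored little-endian, the bytes at ascending addresses are 30 57 F0 F7 D7 9E 90 1F.
Read back as big-endian, the last byte is least significant, giving 0x3057F0F7D79E901F.
0x3057F0F7D79E901F = 3483517784059449375.

3483517784059449375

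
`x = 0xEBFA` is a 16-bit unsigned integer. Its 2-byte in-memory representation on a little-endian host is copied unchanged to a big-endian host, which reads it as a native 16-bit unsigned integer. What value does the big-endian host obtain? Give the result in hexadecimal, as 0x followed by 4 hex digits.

Stored little-endian, the bytes at ascending addresses are FA EB.
Read back as big-endian, the last byte is least significant, giving 0xFAEB.

0xFAEB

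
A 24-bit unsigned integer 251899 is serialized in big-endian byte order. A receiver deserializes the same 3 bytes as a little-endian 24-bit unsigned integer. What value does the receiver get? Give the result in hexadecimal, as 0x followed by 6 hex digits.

0xFBD703

251899 in 24-bit hexadecimal is 0x03D7FB.
Stored big-endian, the bytes at ascending addresses are 03 D7 FB.
Read back as little-endian, the first byte is least significant, giving 0xFBD703.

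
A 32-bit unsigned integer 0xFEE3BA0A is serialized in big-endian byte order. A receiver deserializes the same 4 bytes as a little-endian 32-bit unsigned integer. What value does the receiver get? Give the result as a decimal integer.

180020222

Stored big-endian, the bytes at ascending addresses are FE E3 BA 0A.
Read back as little-endian, the first byte is least significant, giving 0x0ABAE3FE.
0x0ABAE3FE = 180020222.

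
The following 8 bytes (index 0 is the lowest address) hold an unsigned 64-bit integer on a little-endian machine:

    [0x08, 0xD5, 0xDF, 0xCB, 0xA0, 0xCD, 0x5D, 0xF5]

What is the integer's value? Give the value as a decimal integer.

In little-endian order the low byte comes first in memory.
Reassemble most-significant byte first: F5 5D CD A0 CB DF D5 08 → 0xF55DCDA0CBDFD508.
0xF55DCDA0CBDFD508 = 17680513802625340680.

17680513802625340680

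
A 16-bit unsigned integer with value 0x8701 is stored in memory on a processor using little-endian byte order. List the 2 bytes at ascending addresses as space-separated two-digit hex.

01 87

Split into bytes (most-significant first): 87 01.
Little-endian: lowest address holds the least-significant byte.
So at ascending addresses the bytes are 01 87.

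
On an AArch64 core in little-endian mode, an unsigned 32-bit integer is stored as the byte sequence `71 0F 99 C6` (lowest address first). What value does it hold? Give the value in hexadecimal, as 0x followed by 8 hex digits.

0xC6990F71

Little-endian stores the least-significant byte at the lowest address.
Reassemble most-significant byte first: C6 99 0F 71 → 0xC6990F71.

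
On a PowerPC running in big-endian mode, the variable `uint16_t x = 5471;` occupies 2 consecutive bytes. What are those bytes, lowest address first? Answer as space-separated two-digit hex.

15 5F

5471 in hexadecimal, padded to 16 bits, is 0x155F.
Split into bytes (most-significant first): 15 5F.
In big-endian order the high byte comes first in memory.
So the memory order matches the most-significant-first order: 15 5F.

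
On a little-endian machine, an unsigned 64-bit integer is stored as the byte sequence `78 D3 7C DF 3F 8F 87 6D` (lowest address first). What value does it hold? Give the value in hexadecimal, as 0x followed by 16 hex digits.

Little-endian: lowest address holds the least-significant byte.
Reassemble most-significant byte first: 6D 87 8F 3F DF 7C D3 78 → 0x6D878F3FDF7CD378.

0x6D878F3FDF7CD378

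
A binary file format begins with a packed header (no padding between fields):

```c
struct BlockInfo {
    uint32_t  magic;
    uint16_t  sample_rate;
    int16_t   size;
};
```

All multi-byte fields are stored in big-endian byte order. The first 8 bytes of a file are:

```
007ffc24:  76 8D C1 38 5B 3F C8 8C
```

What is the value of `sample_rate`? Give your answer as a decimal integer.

23359

`sample_rate` follows `magic` (4 bytes), so it starts at byte offset 4 and occupies 2 bytes.
Bytes at offsets 4..5: 5B 3F.
In big-endian order the high byte comes first in memory.
The bytes are already most-significant first: 0x5B3F.
0x5B3F = 23359.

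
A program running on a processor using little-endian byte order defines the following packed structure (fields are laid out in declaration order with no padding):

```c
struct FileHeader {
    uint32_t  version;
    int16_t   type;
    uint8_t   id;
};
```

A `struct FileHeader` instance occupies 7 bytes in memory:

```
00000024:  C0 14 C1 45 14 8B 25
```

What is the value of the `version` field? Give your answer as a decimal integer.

`version` is the first field, at byte offset 0, occupying 4 bytes.
Bytes at offsets 0..3: C0 14 C1 45.
Little-endian: lowest address holds the least-significant byte.
Reassemble most-significant byte first: 45 C1 14 C0 → 0x45C114C0.
0x45C114C0 = 1170281664.

1170281664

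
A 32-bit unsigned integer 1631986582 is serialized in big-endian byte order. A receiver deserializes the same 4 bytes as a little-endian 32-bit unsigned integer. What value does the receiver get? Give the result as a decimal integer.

1631986582 in 32-bit hexadecimal is 0x61462396.
Stored big-endian, the bytes at ascending addresses are 61 46 23 96.
Read back as little-endian, the first byte is least significant, giving 0x96234661.
0x96234661 = 2518894177.

2518894177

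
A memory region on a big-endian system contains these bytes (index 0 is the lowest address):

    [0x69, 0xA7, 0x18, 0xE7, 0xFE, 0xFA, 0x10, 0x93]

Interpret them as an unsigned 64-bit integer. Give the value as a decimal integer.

7613081079787425939

Big-endian stores the most-significant byte at the lowest address.
The bytes are already most-significant first: 0x69A718E7FEFA1093.
0x69A718E7FEFA1093 = 7613081079787425939.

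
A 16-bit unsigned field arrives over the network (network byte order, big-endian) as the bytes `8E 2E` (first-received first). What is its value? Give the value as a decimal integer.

Big-endian stores the most-significant byte at the lowest address.
The bytes are already most-significant first: 0x8E2E.
0x8E2E = 36398.

36398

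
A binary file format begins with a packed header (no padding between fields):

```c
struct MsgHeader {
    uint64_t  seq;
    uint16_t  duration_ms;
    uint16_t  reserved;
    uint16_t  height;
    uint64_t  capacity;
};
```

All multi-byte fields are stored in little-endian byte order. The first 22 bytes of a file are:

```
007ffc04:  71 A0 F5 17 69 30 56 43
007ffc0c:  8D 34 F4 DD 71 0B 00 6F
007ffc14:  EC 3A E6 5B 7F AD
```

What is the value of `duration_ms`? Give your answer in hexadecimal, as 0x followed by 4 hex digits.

0x348D

`duration_ms` follows `seq` (8 bytes), so it starts at byte offset 8 and occupies 2 bytes.
Bytes at offsets 8..9: 8D 34.
Little-endian: lowest address holds the least-significant byte.
Reassemble most-significant byte first: 34 8D → 0x348D.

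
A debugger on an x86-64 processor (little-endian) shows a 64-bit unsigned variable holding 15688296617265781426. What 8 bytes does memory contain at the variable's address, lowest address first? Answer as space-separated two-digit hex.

15688296617265781426 in hexadecimal, padded to 64 bits, is 0xD9B806A73B16DAB2.
Split into bytes (most-significant first): D9 B8 06 A7 3B 16 DA B2.
In little-endian order the low byte comes first in memory.
So at ascending addresses the bytes are B2 DA 16 3B A7 06 B8 D9.

B2 DA 16 3B A7 06 B8 D9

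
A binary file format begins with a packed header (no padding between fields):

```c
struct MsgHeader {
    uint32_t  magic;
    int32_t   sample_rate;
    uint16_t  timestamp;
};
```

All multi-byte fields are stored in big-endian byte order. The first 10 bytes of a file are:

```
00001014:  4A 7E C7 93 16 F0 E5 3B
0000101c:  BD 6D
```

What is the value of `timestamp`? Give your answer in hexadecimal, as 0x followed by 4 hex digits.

`timestamp` follows `magic` (4 B), `sample_rate` (4 B), so it starts at offset 4 + 4 = 8 and occupies 2 bytes.
Bytes at offsets 8..9: BD 6D.
Big-endian: lowest address holds the most-significant byte.
The bytes are already most-significant first: 0xBD6D.

0xBD6D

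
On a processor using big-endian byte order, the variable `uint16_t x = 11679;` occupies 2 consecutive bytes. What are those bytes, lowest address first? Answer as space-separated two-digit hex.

11679 in hexadecimal, padded to 16 bits, is 0x2D9F.
Split into bytes (most-significant first): 2D 9F.
Big-endian stores the most-significant byte at the lowest address.
So the memory order matches the most-significant-first order: 2D 9F.

2D 9F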